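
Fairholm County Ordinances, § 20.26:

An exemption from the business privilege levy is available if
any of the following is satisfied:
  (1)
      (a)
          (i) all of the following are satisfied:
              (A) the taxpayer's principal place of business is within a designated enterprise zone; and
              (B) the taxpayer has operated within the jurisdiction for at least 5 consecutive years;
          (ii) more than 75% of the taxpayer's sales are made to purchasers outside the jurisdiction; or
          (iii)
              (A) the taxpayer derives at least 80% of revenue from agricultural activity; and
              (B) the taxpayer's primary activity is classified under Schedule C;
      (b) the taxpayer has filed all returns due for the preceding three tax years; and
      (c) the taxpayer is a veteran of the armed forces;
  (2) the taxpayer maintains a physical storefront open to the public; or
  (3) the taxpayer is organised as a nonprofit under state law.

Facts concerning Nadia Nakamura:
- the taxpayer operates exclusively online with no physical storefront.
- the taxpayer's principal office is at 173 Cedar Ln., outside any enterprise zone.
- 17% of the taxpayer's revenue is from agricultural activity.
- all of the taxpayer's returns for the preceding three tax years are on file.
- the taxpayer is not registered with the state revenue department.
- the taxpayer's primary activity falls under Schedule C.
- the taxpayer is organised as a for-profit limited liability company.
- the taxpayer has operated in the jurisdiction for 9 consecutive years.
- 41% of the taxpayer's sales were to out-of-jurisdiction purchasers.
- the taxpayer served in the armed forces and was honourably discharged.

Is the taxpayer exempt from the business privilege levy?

(A) in enterprise zone — not satisfied.
(B) ≥ 5 yrs in jurisdiction — met.
(i) = F AND T = false.
(ii) >75% out-of-jur. sales — fails.
(A) ≥80% agricultural — not satisfied.
(B) Schedule C activity — holds.
(iii) = F AND T = false.
So (a) is not satisfied (F OR F OR F).
(b) returns current — met.
(c) veteran — satisfied.
So (1) is not satisfied (F AND T AND T).
(2) has storefront — fails.
(3) nonprofit — not satisfied.
Overall = F OR F OR F = false.

No — not exempt.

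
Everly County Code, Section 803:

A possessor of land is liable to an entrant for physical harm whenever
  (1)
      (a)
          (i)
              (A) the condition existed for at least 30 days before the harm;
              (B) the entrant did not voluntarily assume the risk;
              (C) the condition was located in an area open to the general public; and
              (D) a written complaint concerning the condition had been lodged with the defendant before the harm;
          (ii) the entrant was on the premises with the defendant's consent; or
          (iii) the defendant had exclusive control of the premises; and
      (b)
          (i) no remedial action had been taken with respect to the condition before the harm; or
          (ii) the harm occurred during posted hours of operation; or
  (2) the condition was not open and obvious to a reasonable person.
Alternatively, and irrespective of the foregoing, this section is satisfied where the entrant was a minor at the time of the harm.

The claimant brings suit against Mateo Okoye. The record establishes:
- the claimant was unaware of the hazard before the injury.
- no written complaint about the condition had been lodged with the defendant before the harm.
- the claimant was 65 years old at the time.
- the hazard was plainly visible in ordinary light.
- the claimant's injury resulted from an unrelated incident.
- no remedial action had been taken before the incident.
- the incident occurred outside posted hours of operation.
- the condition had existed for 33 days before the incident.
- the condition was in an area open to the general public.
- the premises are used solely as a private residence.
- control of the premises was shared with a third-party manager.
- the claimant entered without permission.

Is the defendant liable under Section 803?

No — not liable.

(A) condition ≥30 days old — satisfied.
(B) no assumed risk — holds.
(C) public area — satisfied.
(D) complaint lodged — not met.
(i): T AND T AND T AND F → false.
(ii) consent to enter — not met.
(iii) exclusive control — not satisfied.
(a): F OR F OR F → false.
(i) no remedial action — satisfied.
(ii) during posted hours — not met.
So (b) is satisfied (T OR F).
(1) = F AND T = false.
(2) not open/obvious — not met.
So Overall is not satisfied (F OR F).
Exception (entrant a minor) — not satisfied.
Result: main false OR exception false → false.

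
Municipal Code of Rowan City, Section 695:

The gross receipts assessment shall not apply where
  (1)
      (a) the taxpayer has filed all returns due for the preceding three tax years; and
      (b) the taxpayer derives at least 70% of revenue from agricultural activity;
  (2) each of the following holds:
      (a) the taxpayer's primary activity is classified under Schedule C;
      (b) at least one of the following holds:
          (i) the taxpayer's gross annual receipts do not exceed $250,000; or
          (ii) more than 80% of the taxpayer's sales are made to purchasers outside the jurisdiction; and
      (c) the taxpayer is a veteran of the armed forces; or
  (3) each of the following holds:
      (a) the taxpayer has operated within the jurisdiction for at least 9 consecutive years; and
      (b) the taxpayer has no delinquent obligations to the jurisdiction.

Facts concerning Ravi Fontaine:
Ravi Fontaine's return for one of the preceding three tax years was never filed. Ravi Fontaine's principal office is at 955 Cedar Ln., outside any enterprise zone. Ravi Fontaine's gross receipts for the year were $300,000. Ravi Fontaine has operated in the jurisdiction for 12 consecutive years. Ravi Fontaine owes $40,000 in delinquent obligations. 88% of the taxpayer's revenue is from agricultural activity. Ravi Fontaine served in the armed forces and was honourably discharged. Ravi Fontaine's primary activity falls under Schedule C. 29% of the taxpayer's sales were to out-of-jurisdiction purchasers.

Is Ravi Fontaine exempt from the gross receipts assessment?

No — not exempt.

(a) returns current — not met.
(b) ≥70% agricultural — holds.
(1): F AND T → false.
(a) Schedule C activity — holds.
(i) receipts ≤ $250,000 — not satisfied.
(ii) >80% out-of-jur. sales — not met.
(b): F OR F → false.
(c) veteran — holds.
So (2) is not satisfied (T AND F AND T).
(a) ≥ 9 yrs in jurisdiction — met.
(b) no delinquency — not met.
(3): T AND F → false.
So Overall is not satisfied (F OR F OR F).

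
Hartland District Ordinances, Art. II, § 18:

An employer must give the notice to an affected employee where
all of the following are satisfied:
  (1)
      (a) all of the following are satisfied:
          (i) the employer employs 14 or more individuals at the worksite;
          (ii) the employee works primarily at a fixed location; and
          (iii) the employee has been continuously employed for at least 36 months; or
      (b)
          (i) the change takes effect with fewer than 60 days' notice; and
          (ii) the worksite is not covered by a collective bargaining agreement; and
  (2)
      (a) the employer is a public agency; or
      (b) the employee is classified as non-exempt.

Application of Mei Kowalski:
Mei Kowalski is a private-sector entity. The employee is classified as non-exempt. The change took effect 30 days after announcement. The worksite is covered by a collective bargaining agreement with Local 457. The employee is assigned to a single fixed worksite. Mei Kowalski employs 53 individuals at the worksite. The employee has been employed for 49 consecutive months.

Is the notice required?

Yes — required.

(i) ≥ 14 at site — satisfied.
(ii) fixed location — met.
(iii) tenure ≥ 36 mo. — satisfied.
(a): T AND T AND T → true.
(i) < 60 days' notice — holds.
(ii) no CBA — not met.
(b): T AND F → false.
(1): T OR F → true.
(a) public agency — not met.
(b) non-exempt — satisfied.
(2) = F OR T = true.
So Overall is satisfied (T AND T).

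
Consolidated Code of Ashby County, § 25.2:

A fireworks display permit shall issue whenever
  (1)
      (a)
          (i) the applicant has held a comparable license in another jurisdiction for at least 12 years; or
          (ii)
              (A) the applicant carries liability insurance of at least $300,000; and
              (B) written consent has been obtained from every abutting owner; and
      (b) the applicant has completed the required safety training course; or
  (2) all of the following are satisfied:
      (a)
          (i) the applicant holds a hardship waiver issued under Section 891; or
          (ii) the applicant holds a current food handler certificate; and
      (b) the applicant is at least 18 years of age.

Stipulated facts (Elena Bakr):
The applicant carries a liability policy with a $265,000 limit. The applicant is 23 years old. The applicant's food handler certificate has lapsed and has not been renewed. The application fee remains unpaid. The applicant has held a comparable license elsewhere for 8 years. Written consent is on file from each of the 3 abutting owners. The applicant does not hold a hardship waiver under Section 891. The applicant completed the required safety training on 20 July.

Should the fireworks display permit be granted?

No — denied.

(i) prior license ≥ 12 yr — not satisfied.
(A) insurance ≥ $300,000 — fails.
(B) all abutters consent — holds.
(ii) = F AND T = false.
So (a) is not satisfied (F OR F).
(b) safety training — holds.
So (1) is not satisfied (F AND T).
(i) hardship waiver — fails.
(ii) food handler cert. — not satisfied.
(a) = F OR F = false.
(b) age ≥ 18 — holds.
(2): F AND T → false.
Overall = F OR F = false.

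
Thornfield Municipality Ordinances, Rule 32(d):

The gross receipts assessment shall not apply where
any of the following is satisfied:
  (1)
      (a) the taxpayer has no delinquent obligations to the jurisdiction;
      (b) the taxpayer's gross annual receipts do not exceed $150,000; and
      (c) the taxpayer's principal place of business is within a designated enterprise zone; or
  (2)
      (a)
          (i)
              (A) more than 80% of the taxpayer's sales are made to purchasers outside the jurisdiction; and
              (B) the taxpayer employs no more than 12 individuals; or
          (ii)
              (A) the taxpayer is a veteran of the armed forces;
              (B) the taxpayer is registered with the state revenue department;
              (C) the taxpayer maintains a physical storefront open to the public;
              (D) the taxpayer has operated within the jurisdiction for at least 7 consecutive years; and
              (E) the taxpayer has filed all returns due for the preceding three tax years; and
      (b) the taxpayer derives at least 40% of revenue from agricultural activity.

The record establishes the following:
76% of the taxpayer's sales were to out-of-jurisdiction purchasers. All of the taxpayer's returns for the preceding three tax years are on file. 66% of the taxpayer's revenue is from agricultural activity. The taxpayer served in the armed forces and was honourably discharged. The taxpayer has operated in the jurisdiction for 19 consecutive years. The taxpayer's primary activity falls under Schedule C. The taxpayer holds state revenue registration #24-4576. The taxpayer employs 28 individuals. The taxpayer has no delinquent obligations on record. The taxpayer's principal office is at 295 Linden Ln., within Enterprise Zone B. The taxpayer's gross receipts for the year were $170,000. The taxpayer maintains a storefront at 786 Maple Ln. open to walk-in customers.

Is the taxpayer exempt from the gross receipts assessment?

Yes — exempt.

(a) no delinquency — satisfied.
(b) receipts ≤ $150,000 — not met.
(c) in enterprise zone — met.
(1): T AND F AND T → false.
(A) >80% out-of-jur. sales — not satisfied.
(B) ≤ 12 employees — fails.
So (i) is not satisfied (F AND F).
(A) veteran — satisfied.
(B) state-registered — satisfied.
(C) has storefront — holds.
(D) ≥ 7 yrs in jurisdiction — met.
(E) returns current — met.
(ii) = T AND T AND T AND T AND T = true.
So (a) is satisfied (F OR T).
(b) ≥40% agricultural — met.
(2) = T AND T = true.
Overall: F OR T → true.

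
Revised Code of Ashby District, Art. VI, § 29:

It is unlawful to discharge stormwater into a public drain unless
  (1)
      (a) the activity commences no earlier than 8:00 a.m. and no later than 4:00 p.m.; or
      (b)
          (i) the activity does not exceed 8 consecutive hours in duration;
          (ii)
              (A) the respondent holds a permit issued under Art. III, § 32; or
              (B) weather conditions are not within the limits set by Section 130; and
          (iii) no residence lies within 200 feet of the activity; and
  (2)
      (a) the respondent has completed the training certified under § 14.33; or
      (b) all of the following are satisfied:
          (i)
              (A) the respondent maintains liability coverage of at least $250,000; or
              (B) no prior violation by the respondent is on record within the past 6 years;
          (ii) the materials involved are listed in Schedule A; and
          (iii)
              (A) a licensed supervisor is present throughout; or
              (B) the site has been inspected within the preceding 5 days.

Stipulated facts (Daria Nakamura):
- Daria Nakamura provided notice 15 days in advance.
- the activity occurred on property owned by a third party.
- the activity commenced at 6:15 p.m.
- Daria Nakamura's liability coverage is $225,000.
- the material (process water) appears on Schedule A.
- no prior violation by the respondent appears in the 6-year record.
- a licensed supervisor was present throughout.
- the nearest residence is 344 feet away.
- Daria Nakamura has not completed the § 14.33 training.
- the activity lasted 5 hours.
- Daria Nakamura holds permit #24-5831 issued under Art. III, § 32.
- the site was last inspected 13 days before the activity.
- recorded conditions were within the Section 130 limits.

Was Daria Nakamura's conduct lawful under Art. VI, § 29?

Yes — lawful.

(a) start within hours — fails.
(i) ≤ 8 hrs duration — satisfied.
(A) holds permit — satisfied.
(B) not (weather ok) — not met.
(ii): T OR F → true.
(iii) no residence in 200 ft — met.
(b): T AND T AND T → true.
(1): F OR T → true.
(a) training certified — not satisfied.
(A) coverage ≥ $250,000 — not met.
(B) no prior violation — satisfied.
(i) = F OR T = true.
(ii) Schedule A material — satisfied.
(A) supervisor present — holds.
(B) site inspected — fails.
(iii): T OR F → true.
(b): T AND T AND T → true.
So (2) is satisfied (F OR T).
Overall: T AND T → true.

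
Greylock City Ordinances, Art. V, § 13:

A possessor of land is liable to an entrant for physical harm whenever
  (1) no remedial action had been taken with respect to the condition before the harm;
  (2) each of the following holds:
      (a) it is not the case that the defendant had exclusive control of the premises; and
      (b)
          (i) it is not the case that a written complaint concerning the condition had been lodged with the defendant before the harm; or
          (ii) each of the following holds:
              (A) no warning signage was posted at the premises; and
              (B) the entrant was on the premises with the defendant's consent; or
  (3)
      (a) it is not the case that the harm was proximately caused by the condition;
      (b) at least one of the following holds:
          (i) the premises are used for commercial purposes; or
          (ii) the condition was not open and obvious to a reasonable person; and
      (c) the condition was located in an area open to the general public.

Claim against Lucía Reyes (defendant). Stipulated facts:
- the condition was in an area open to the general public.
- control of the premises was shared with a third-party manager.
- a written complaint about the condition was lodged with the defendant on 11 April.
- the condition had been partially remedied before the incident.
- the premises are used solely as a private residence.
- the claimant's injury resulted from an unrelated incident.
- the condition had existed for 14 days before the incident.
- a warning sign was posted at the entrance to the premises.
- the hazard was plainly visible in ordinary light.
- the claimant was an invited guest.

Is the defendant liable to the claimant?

No — not liable.

(1) no remedial action — not met.
(a) not (exclusive control) — holds.
(i) not (complaint lodged) — fails.
(A) no signage posted — not met.
(B) consent to enter — holds.
(ii): F AND T → false.
(b): F OR F → false.
(2) = T AND F = false.
(a) not (proximate cause) — satisfied.
(i) commercial use — fails.
(ii) not open/obvious — not met.
(b) = F OR F = false.
(c) public area — holds.
So (3) is not satisfied (T AND F AND T).
So Overall is not satisfied (F OR F OR F).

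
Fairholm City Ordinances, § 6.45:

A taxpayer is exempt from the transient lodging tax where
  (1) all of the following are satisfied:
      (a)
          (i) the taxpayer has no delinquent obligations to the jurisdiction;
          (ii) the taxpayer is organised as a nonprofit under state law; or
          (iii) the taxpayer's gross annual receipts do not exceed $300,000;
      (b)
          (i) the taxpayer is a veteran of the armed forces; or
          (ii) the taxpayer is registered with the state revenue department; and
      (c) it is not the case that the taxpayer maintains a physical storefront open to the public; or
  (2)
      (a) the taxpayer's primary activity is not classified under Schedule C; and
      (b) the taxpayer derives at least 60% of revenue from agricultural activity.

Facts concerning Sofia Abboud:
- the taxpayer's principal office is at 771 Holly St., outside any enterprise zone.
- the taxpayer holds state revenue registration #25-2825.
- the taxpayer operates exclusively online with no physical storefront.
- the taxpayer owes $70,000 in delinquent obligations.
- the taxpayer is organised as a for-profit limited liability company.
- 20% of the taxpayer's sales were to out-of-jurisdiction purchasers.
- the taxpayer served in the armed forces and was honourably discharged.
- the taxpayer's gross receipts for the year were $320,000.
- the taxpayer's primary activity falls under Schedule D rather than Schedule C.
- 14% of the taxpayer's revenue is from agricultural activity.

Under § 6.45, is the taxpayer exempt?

No — not exempt.

(i) no delinquency — not met.
(ii) nonprofit — fails.
(iii) receipts ≤ $300,000 — not satisfied.
So (a) is not satisfied (F OR F OR F).
(i) veteran — met.
(ii) state-registered — satisfied.
(b): T OR T → true.
(c) not (has storefront) — satisfied.
So (1) is not satisfied (F AND T AND T).
(a) not (Schedule C activity) — holds.
(b) ≥60% agricultural — not satisfied.
So (2) is not satisfied (T AND F).
Overall: F OR F → false.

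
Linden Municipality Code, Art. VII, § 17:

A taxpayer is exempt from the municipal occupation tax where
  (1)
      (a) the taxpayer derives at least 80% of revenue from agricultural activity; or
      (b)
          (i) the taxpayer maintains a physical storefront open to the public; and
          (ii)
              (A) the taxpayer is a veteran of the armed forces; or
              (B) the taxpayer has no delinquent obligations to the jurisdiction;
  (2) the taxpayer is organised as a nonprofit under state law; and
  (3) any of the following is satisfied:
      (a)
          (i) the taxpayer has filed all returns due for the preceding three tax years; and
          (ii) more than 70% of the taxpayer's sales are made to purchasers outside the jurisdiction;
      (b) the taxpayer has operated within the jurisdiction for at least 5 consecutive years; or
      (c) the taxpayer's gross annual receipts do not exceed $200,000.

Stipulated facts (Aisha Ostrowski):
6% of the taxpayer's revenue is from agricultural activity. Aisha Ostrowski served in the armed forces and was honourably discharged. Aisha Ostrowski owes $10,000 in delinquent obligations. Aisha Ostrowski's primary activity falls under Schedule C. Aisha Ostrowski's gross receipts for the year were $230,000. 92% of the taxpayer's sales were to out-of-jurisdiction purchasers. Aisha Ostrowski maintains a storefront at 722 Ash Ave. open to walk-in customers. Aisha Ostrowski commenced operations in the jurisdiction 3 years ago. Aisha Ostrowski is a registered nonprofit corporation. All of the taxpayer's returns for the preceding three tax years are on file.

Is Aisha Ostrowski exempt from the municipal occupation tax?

Yes — exempt.

(a) ≥80% agricultural — not met.
(i) has storefront — satisfied.
(A) veteran — holds.
(B) no delinquency — fails.
(ii) = T OR F = true.
So (b) is satisfied (T AND T).
(1) = F OR T = true.
(2) nonprofit — satisfied.
(i) returns current — satisfied.
(ii) >70% out-of-jur. sales — holds.
(a) = T AND T = true.
(b) ≥ 5 yrs in jurisdiction — not satisfied.
(c) receipts ≤ $200,000 — not satisfied.
(3) = T OR F OR F = true.
So Overall is satisfied (T AND T AND T).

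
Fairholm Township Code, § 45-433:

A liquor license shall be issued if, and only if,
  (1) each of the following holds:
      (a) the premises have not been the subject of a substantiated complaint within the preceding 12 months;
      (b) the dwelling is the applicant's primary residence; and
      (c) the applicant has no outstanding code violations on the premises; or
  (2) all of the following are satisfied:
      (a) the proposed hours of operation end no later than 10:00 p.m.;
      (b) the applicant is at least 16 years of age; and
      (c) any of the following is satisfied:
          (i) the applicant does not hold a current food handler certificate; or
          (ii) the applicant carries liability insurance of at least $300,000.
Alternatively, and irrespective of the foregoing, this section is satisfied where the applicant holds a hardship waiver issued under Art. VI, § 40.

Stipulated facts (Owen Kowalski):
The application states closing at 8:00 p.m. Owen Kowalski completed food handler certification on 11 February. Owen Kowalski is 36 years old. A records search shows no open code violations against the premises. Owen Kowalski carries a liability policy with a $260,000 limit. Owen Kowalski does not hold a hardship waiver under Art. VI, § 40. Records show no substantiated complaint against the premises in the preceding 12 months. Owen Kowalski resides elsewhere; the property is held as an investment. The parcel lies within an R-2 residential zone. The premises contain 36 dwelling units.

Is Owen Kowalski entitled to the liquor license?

(a) no complaint in 12 mo. — satisfied.
(b) primary residence — not satisfied.
(c) no code violations — met.
So (1) is not satisfied (T AND F AND T).
(a) closes by 10 p.m. — satisfied.
(b) age ≥ 16 — satisfied.
(i) not (food handler cert.) — not met.
(ii) insurance ≥ $300,000 — fails.
(c) = F OR F = false.
(2) = T AND T AND F = false.
Overall = F OR F = false.
Exception (hardship waiver) — not satisfied.
Result: main false OR exception false → false.

No — denied.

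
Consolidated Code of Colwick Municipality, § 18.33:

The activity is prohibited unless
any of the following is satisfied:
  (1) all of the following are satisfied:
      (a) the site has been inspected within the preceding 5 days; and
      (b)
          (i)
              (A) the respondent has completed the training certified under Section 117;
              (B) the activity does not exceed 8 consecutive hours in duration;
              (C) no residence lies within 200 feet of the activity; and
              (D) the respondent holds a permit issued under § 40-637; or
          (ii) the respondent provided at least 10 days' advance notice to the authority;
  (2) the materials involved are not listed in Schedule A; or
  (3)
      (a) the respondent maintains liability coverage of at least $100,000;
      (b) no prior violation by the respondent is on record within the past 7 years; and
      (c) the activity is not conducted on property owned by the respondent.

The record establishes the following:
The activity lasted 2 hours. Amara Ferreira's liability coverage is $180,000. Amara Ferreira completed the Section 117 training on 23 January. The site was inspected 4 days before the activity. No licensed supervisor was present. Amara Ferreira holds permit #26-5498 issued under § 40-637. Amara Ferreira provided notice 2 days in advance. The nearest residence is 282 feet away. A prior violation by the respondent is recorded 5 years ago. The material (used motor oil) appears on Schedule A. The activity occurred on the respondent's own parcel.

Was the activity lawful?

(a) site inspected — holds.
(A) training certified — met.
(B) ≤ 8 hrs duration — holds.
(C) no residence in 200 ft — met.
(D) holds permit — satisfied.
(i) = T AND T AND T AND T = true.
(ii) ≥10 days' notice — not satisfied.
So (b) is satisfied (T OR F).
So (1) is satisfied (T AND T).
(2) not (Schedule A material) — fails.
(a) coverage ≥ $100,000 — satisfied.
(b) no prior violation — not satisfied.
(c) not (own property) — not met.
(3) = T AND F AND F = false.
Overall = T OR F OR F = true.

Yes — lawful.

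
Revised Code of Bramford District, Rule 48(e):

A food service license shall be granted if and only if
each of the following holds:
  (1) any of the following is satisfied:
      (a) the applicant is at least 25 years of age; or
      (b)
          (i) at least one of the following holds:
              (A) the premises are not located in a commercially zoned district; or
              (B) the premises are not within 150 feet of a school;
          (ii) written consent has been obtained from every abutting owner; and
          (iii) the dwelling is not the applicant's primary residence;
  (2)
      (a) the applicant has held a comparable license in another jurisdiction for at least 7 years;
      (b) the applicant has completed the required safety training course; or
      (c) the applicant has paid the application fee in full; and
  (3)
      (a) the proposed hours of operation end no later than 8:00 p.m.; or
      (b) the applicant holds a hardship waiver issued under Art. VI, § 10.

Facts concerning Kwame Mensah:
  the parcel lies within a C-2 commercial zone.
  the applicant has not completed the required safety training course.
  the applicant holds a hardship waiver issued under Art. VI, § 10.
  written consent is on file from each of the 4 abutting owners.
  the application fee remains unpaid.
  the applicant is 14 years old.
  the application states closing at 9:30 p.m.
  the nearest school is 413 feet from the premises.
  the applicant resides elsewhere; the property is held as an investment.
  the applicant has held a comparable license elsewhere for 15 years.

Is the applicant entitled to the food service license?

Yes — granted.

(a) age ≥ 25 — not satisfied.
(A) not (commercially zoned) — fails.
(B) ≥150 ft from school — met.
(i): F OR T → true.
(ii) all abutters consent — satisfied.
(iii) not (primary residence) — satisfied.
(b) = T AND T AND T = true.
(1) = F OR T = true.
(a) prior license ≥ 7 yr — met.
(b) safety training — not met.
(c) fee paid — not met.
(2) = T OR F OR F = true.
(a) closes by 8 p.m. — not satisfied.
(b) hardship waiver — met.
(3): F OR T → true.
Overall = T AND T AND T = true.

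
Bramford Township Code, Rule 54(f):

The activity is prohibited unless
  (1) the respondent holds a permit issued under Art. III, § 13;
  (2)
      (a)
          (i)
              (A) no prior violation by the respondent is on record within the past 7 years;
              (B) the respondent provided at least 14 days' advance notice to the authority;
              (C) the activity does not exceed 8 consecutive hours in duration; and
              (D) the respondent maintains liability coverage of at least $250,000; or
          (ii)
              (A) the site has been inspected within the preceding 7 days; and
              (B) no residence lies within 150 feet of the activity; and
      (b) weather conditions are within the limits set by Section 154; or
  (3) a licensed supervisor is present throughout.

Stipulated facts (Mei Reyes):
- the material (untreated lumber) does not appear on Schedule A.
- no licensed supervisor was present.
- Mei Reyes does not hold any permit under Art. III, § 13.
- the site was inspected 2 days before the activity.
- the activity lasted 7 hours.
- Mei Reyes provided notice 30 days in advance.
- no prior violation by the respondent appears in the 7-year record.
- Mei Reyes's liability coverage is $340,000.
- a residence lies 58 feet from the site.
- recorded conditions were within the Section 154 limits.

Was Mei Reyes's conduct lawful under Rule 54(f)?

(1) holds permit — not satisfied.
(A) no prior violation — satisfied.
(B) ≥14 days' notice — satisfied.
(C) ≤ 8 hrs duration — holds.
(D) coverage ≥ $250,000 — satisfied.
(i) = T AND T AND T AND T = true.
(A) site inspected — met.
(B) no residence in 150 ft — not met.
(ii): T AND F → false.
So (a) is satisfied (T OR F).
(b) weather ok — satisfied.
(2): T AND T → true.
(3) supervisor present — not met.
So Overall is satisfied (F OR T OR F).

Yes — lawful.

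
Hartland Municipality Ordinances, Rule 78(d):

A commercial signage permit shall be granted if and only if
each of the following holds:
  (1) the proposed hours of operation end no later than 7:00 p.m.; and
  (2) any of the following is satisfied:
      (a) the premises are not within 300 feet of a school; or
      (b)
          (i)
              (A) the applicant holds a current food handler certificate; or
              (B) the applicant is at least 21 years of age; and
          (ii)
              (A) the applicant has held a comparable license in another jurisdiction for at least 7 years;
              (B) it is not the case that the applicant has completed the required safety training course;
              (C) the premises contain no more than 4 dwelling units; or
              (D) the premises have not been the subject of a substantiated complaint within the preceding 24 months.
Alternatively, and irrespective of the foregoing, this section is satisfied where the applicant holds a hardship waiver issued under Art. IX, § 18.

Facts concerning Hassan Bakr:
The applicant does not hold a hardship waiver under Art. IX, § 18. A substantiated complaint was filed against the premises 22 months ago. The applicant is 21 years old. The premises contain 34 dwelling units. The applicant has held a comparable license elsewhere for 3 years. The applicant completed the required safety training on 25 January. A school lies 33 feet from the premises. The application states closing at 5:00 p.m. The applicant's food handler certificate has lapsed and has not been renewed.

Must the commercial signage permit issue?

No — denied.

(1) closes by 7 p.m. — met.
(a) ≥300 ft from school — fails.
(A) food handler cert. — not satisfied.
(B) age ≥ 21 — satisfied.
(i) = F OR T = true.
(A) prior license ≥ 7 yr — fails.
(B) not (safety training) — not met.
(C) ≤ 4 units — fails.
(D) no complaint in 24 mo. — not met.
So (ii) is not satisfied (F OR F OR F OR F).
(b) = T AND F = false.
(2) = F OR F = false.
Overall: T AND F → false.
Exception (hardship waiver) — not satisfied.
Result: main false OR exception false → false.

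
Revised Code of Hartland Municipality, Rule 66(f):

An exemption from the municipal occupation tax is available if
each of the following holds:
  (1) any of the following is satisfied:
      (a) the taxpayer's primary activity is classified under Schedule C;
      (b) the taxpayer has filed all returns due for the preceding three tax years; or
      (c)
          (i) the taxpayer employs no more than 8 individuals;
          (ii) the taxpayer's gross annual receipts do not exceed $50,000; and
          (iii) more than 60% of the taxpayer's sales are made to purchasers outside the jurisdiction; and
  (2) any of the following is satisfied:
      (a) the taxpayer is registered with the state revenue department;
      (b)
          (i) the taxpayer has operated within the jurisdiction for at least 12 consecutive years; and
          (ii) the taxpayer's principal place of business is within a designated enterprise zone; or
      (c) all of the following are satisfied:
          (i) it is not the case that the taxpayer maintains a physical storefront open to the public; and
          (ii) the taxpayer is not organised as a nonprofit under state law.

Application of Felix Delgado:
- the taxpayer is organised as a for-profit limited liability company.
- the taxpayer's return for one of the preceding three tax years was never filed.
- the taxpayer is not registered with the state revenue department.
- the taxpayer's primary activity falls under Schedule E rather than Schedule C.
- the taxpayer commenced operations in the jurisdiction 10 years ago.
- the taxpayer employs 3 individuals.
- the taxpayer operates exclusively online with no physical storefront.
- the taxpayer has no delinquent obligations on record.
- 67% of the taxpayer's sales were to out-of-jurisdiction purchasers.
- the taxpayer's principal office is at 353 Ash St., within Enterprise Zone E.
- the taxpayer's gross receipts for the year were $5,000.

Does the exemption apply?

Yes — exempt.

(a) Schedule C activity — not met.
(b) returns current — not satisfied.
(i) ≤ 8 employees — met.
(ii) receipts ≤ $50,000 — met.
(iii) >60% out-of-jur. sales — satisfied.
(c): T AND T AND T → true.
(1) = F OR F OR T = true.
(a) state-registered — fails.
(i) ≥ 12 yrs in jurisdiction — fails.
(ii) in enterprise zone — satisfied.
So (b) is not satisfied (F AND T).
(i) not (has storefront) — holds.
(ii) not (nonprofit) — met.
(c): T AND T → true.
(2): F OR F OR T → true.
So Overall is satisfied (T AND T).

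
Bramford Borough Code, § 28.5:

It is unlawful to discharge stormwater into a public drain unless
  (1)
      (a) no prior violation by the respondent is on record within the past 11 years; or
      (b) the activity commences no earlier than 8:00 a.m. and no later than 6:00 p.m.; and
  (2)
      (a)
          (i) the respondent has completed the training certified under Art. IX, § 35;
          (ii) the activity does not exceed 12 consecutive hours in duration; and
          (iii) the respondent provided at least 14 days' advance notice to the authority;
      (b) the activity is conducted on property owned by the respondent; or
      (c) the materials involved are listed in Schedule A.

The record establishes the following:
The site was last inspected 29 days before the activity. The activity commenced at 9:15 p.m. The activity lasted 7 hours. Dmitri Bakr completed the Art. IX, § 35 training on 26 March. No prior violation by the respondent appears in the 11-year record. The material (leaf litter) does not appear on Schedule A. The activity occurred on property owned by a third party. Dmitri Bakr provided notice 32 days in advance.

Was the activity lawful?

Yes — lawful.

(a) no prior violation — satisfied.
(b) start within hours — fails.
So (1) is satisfied (T OR F).
(i) training certified — holds.
(ii) ≤ 12 hrs duration — satisfied.
(iii) ≥14 days' notice — holds.
(a) = T AND T AND T = true.
(b) own property — not met.
(c) Schedule A material — not satisfied.
(2) = T OR F OR F = true.
Overall: T AND T → true.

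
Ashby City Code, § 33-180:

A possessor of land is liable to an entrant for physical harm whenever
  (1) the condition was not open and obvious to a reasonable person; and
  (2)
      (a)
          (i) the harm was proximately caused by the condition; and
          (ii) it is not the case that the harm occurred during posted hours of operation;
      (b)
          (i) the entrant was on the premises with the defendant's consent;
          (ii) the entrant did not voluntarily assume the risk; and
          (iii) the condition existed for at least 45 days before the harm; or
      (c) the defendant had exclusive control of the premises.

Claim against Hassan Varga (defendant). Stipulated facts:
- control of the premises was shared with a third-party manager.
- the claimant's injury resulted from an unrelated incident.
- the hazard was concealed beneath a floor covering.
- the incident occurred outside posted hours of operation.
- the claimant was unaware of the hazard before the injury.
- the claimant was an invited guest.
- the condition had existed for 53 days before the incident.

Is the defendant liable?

(1) not open/obvious — met.
(i) proximate cause — fails.
(ii) not (during posted hours) — holds.
(a) = F AND T = false.
(i) consent to enter — met.
(ii) no assumed risk — holds.
(iii) condition ≥45 days old — met.
(b) = T AND T AND T = true.
(c) exclusive control — fails.
(2) = F OR T OR F = true.
Overall = T AND T = true.

Yes — liable.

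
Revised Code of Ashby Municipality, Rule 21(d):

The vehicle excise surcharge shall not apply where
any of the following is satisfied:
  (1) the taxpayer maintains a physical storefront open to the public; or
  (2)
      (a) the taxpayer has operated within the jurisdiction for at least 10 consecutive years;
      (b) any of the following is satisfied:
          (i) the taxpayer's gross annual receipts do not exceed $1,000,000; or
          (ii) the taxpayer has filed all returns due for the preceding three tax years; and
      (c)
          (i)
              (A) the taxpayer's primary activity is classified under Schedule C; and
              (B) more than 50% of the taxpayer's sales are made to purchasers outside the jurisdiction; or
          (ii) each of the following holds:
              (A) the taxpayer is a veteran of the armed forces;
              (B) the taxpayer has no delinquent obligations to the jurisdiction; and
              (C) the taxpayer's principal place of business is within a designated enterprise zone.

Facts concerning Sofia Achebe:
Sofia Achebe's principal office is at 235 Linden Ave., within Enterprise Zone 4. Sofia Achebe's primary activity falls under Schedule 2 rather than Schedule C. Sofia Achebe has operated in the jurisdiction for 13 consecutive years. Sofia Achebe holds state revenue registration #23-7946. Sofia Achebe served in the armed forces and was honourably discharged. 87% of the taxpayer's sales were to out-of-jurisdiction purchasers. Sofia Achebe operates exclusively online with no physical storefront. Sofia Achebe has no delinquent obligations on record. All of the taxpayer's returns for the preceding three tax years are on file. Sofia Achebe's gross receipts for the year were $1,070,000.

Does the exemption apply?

(1) has storefront — not met.
(a) ≥ 10 yrs in jurisdiction — holds.
(i) receipts ≤ $1,000,000 — fails.
(ii) returns current — satisfied.
So (b) is satisfied (F OR T).
(A) Schedule C activity — fails.
(B) >50% out-of-jur. sales — met.
So (i) is not satisfied (F AND T).
(A) veteran — holds.
(B) no delinquency — satisfied.
(C) in enterprise zone — met.
So (ii) is satisfied (T AND T AND T).
(c): F OR T → true.
So (2) is satisfied (T AND T AND T).
Overall: F OR T → true.

Yes — exempt.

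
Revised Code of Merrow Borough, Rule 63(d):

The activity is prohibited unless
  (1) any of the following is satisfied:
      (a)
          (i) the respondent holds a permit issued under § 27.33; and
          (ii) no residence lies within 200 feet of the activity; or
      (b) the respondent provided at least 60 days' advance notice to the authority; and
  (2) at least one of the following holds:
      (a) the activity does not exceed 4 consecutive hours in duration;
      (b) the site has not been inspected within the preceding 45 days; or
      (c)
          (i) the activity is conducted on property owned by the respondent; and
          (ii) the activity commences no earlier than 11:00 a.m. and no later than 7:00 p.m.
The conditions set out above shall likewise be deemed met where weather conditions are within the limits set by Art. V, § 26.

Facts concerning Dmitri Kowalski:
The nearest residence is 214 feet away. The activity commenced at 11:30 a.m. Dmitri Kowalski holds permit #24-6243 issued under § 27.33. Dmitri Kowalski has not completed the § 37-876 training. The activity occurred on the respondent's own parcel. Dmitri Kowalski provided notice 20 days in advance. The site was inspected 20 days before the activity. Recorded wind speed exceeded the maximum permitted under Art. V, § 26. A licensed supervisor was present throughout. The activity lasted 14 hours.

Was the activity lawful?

Yes — lawful.

(i) holds permit — holds.
(ii) no residence in 200 ft — satisfied.
(a) = T AND T = true.
(b) ≥60 days' notice — not met.
(1): T OR F → true.
(a) ≤ 4 hrs duration — not met.
(b) not (site inspected) — not satisfied.
(i) own property — holds.
(ii) start within hours — holds.
So (c) is satisfied (T AND T).
So (2) is satisfied (F OR F OR T).
Overall: T AND T → true.
Exception (weather ok) — not satisfied.
Result: main true OR exception false → true.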